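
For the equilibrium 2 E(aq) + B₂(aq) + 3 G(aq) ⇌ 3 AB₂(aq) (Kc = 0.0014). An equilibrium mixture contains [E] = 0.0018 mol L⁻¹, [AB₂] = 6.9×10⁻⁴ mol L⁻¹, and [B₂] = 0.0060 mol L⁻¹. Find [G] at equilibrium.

At equilibrium, Kc = [AB₂]³ / ([E]²·[B₂]·[G]³) = 0.0014.
(6.9×10⁻⁴)³ / ((0.0018)²·(0.0060)·([G])³) = 0.0014
[G]³ = 12.1 ⇒ [G] = 2.3 mol L⁻¹

[G] = 2.3 mol L⁻¹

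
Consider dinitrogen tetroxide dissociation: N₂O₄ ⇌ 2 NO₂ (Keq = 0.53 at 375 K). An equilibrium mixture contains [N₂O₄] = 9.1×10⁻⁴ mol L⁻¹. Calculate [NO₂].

[NO₂] = 0.022 mol L⁻¹

At equilibrium, Keq = [NO₂]² / [N₂O₄] = 0.53.
([NO₂])² / (9.1×10⁻⁴) = 0.53
[NO₂]² = 4.82×10⁻⁴ ⇒ [NO₂] = 0.022 mol L⁻¹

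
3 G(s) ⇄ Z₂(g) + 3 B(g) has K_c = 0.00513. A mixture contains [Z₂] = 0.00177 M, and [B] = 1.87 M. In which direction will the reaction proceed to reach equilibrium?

(G is a pure solid — omitted from Q_c.)
Q_c = [Z₂]·[B]³ = (0.00177)·(1.87)³ = 0.0116
Q_c = 0.0116 > K_c = 0.00513, so the reverse reaction proceeds.

toward reactants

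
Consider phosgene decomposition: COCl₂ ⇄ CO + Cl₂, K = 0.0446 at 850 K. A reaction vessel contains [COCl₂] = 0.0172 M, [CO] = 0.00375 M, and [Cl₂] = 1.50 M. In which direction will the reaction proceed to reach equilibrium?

Q = [CO]·[Cl₂] / [COCl₂] = (0.00375)·(1.50) / (0.0172) = 0.327
Q = 0.327 > K = 0.0446, so the reverse reaction proceeds.

reverse (toward reactants)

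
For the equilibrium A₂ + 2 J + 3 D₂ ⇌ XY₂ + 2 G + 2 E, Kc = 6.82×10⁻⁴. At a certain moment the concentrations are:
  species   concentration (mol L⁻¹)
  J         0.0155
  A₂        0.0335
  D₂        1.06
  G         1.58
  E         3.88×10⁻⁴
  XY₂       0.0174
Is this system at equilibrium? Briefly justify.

yes, at equilibrium

Qc = [XY₂]·[G]²·[E]² / ([A₂]·[J]²·[D₂]³) = (0.0174)·(1.58)²·(3.88×10⁻⁴)² / ((0.0335)·(0.0155)²·(1.06)³) = 6.82×10⁻⁴
Qc = 6.82×10⁻⁴ = Kc; the system is at equilibrium.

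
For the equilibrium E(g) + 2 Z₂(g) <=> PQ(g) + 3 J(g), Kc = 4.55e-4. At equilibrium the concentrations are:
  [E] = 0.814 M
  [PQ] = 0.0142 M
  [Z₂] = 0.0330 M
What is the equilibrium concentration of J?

At equilibrium, Kc = [PQ]·[J]³ / ([E]·[Z₂]²) = 4.55e-4.
(0.0142)·([J])³ / ((0.814)·(0.0330)²) = 4.55e-4
[J]³ = 2.84e-5 ⇒ [J] = 0.0305 M

[J] = 0.0305 M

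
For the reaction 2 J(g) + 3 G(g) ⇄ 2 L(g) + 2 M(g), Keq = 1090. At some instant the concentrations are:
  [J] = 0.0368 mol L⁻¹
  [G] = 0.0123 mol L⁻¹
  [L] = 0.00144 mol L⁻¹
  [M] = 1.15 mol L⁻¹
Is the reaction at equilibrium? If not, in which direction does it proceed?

Q = [L]²·[M]² / ([J]²·[G]³) = (0.00144)²·(1.15)² / ((0.0368)²·(0.0123)³) = 1090
Q = 1090 = Keq, so the system is already at equilibrium.

no net change (already at equilibrium)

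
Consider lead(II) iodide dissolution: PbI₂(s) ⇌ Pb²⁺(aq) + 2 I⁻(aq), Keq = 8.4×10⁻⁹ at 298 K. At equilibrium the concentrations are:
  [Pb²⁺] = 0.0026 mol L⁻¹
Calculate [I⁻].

[I⁻] = 0.0018 mol L⁻¹

(PbI₂ is a pure solid — omitted from Keq.)
At equilibrium, Keq = [Pb²⁺]·[I⁻]² = 8.4×10⁻⁹.
(0.0026)·([I⁻])² = 8.4×10⁻⁹
[I⁻]² = 3.23×10⁻⁶ ⇒ [I⁻] = 0.0018 mol L⁻¹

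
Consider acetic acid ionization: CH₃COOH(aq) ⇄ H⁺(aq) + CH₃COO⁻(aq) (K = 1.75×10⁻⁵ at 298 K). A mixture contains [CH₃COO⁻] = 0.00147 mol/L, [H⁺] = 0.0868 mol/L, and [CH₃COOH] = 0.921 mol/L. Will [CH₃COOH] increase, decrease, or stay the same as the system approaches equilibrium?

Q = [H⁺]·[CH₃COO⁻] / [CH₃COOH] = (0.0868)·(0.00147) / (0.921) = 1.39×10⁻⁴
Q = 1.39×10⁻⁴ > K = 1.75×10⁻⁵: net reverse reaction.
CH₃COOH is a reactant, so it increases.

increase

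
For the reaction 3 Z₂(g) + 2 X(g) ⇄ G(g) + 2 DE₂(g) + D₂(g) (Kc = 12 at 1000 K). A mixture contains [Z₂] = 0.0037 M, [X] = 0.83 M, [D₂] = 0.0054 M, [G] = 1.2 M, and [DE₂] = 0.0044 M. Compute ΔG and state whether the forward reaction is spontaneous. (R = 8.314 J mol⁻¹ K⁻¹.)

ΔG = -10.0 kJ/mol; the forward reaction is spontaneous

Qc = [G]·[DE₂]²·[D₂] / ([Z₂]³·[X]²) = (1.2)·(0.0044)²·(0.0054) / ((0.0037)³·(0.83)²) = 3.60
ΔG = RT ln(Qc/Kc) = (8.314 J mol⁻¹ K⁻¹)(1000 K) × ln(3.60/12)
   = (8.314 kJ/mol)(-1.204) = -10.0 kJ/mol
ΔG < 0, so the forward reaction is spontaneous (proceeds forward).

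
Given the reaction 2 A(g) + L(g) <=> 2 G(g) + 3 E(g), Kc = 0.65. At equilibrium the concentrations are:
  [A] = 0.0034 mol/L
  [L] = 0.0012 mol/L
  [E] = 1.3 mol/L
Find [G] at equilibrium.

At equilibrium, Kc = [G]²·[E]³ / ([A]²·[L]) = 0.65.
([G])²·(1.3)³ / ((0.0034)²·(0.0012)) = 0.65
[G]² = 4.10e-9 ⇒ [G] = 6.4e-5 mol/L

[G] = 6.4e-5 mol/L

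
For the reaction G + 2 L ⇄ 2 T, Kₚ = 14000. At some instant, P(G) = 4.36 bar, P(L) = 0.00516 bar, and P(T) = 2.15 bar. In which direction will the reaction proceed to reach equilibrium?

Qₚ = P(T)² / (P(G)·P(L)²) = (2.15)² / ((4.36)·(0.00516)²) = 39800
Qₚ = 39800 > Kₚ = 14000, so the reverse reaction proceeds.

reverse (toward reactants)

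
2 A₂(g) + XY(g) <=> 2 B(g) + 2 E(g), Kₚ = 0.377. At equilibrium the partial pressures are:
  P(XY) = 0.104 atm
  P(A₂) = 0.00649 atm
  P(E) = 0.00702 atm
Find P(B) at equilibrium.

P(B) = 0.183 atm

At equilibrium, Kₚ = P(B)²·P(E)² / (P(A₂)²·P(XY)) = 0.377.
(P(B))²·(0.00702)² / ((0.00649)²·(0.104)) = 0.377
P(B)² = 0.0335 ⇒ P(B) = 0.183 atm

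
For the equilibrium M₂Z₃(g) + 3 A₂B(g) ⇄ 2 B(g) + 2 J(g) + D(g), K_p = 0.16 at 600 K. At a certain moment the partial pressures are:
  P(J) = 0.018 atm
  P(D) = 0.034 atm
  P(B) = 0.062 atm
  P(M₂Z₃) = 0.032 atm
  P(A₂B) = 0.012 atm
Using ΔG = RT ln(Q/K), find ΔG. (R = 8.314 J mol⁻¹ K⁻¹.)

ΔG = 7.81 kJ/mol

Q_p = P(B)²·P(J)²·P(D) / (P(M₂Z₃)·P(A₂B)³) = (0.062)²·(0.018)²·(0.034) / ((0.032)·(0.012)³) = 0.766
ΔG = RT ln(Q_p/K_p) = (8.314 J mol⁻¹ K⁻¹)(600 K) × ln(0.766/0.16)
   = (4.988 kJ/mol)(1.566) = 7.81 kJ/mol
ΔG > 0, so the forward reaction is non-spontaneous (proceeds in reverse).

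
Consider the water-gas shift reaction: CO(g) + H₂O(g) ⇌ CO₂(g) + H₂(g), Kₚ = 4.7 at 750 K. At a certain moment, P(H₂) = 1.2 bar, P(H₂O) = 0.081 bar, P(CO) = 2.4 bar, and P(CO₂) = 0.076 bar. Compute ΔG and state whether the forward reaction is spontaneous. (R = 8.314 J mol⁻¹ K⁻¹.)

ΔG = -14.4 kJ/mol; the forward reaction is spontaneous

Qₚ = P(CO₂)·P(H₂) / (P(CO)·P(H₂O)) = (0.076)·(1.2) / ((2.4)·(0.081)) = 0.469
ΔG = RT ln(Qₚ/Kₚ) = (8.314 J mol⁻¹ K⁻¹)(750 K) × ln(0.469/4.7)
   = (6.236 kJ/mol)(-2.305) = -14.4 kJ/mol
ΔG < 0, so the forward reaction is spontaneous (proceeds forward).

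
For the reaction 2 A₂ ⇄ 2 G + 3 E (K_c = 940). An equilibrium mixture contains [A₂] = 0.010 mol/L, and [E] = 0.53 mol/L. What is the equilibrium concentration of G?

At equilibrium, K_c = [G]²·[E]³ / [A₂]² = 940.
([G])²·(0.53)³ / (0.010)² = 940
[G]² = 0.631 ⇒ [G] = 0.79 mol/L

[G] = 0.79 mol/L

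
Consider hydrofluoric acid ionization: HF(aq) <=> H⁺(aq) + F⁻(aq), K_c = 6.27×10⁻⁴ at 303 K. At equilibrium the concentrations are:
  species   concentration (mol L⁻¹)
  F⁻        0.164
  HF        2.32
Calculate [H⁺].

At equilibrium, K_c = [H⁺]·[F⁻] / [HF] = 6.27×10⁻⁴.
([H⁺])·(0.164) / (2.32) = 6.27×10⁻⁴
[H⁺] = 0.00887 mol L⁻¹

[H⁺] = 0.00887 mol L⁻¹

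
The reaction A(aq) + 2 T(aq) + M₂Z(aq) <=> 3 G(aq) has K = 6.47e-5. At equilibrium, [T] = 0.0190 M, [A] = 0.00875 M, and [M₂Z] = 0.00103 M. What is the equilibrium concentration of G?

[G] = 5.95e-5 M

At equilibrium, K = [G]³ / ([A]·[T]²·[M₂Z]) = 6.47e-5.
([G])³ / ((0.00875)·(0.0190)²·(0.00103)) = 6.47e-5
[G]³ = 2.11e-13 ⇒ [G] = 5.95e-5 M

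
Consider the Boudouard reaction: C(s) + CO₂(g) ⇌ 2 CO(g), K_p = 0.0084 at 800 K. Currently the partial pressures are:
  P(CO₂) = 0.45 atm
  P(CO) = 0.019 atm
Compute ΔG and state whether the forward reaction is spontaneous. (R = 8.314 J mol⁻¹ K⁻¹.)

(C is a pure solid — omitted from Q_p.)
Q_p = P(CO)² / P(CO₂) = (0.019)² / (0.45) = 8.02×10⁻⁴
ΔG = RT ln(Q_p/K_p) = (8.314 J mol⁻¹ K⁻¹)(800 K) × ln(8.02×10⁻⁴/0.0084)
   = (6.651 kJ/mol)(-2.349) = -15.6 kJ/mol
ΔG < 0, so the forward reaction is spontaneous (proceeds forward).

ΔG = -15.6 kJ/mol; the forward reaction is spontaneous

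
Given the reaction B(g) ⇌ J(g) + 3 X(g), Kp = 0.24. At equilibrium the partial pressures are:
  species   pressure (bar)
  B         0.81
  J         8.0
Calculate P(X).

At equilibrium, Kp = P(J)·P(X)³ / P(B) = 0.24.
(8.0)·(P(X))³ / (0.81) = 0.24
P(X)³ = 0.0243 ⇒ P(X) = 0.29 bar

P(X) = 0.29 bar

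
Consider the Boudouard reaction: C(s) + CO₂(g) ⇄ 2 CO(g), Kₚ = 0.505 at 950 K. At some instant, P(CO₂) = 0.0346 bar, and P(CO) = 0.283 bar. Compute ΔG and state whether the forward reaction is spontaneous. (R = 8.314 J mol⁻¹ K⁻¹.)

(C is a pure solid — omitted from Qₚ.)
Qₚ = P(CO)² / P(CO₂) = (0.283)² / (0.0346) = 2.31
ΔG = RT ln(Qₚ/Kₚ) = (8.314 J mol⁻¹ K⁻¹)(950 K) × ln(2.31/0.505)
   = (7.898 kJ/mol)(1.520) = 12.0 kJ/mol
ΔG > 0, so the forward reaction is non-spontaneous (proceeds in reverse).

ΔG = 12.0 kJ/mol; the forward reaction is non-spontaneous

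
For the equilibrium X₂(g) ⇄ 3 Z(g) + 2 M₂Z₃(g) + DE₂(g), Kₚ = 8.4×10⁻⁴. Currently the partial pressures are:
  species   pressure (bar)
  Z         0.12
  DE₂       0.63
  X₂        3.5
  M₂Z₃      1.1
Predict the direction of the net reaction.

Qₚ = P(Z)³·P(M₂Z₃)²·P(DE₂) / P(X₂) = (0.12)³·(1.1)²·(0.63) / (3.5) = 3.8×10⁻⁴
Qₚ = 3.8×10⁻⁴ < Kₚ = 8.4×10⁻⁴, so the forward reaction proceeds.

in the forward direction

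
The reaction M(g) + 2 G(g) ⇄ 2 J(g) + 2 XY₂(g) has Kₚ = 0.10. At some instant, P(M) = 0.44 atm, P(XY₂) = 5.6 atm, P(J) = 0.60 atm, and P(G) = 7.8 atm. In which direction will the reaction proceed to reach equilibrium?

in the reverse direction

Qₚ = P(J)²·P(XY₂)² / (P(M)·P(G)²) = (0.60)²·(5.6)² / ((0.44)·(7.8)²) = 0.42
Qₚ = 0.42 > Kₚ = 0.10, so the reverse reaction proceeds.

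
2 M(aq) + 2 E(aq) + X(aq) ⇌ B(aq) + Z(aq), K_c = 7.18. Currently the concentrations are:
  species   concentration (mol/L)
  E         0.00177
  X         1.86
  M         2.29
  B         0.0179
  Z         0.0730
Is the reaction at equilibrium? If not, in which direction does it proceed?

toward reactants

Q_c = [B]·[Z] / ([M]²·[E]²·[X]) = (0.0179)·(0.0730) / ((2.29)²·(0.00177)²·(1.86)) = 42.8
Q_c = 42.8 > K_c = 7.18, so the reverse reaction proceeds.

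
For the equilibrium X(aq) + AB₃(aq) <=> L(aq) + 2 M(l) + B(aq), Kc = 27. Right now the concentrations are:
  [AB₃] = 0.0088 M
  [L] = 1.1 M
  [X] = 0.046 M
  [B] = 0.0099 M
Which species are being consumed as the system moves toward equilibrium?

none (at equilibrium)

(M is a pure liquid — omitted from Qc.)
Qc = [L]·[B] / ([X]·[AB₃]) = (1.1)·(0.0099) / ((0.046)·(0.0088)) = 27
Qc = 27 = Kc; the system is at equilibrium.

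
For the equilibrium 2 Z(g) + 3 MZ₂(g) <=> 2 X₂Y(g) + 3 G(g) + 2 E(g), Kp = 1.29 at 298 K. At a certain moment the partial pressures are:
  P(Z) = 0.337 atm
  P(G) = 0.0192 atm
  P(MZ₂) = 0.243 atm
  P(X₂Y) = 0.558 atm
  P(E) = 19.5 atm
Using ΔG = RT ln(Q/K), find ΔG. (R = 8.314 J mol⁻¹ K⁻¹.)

Qp = P(X₂Y)²·P(G)³·P(E)² / (P(Z)²·P(MZ₂)³) = (0.558)²·(0.0192)³·(19.5)² / ((0.337)²·(0.243)³) = 0.514
ΔG = RT ln(Qp/Kp) = (8.314 J mol⁻¹ K⁻¹)(298 K) × ln(0.514/1.29)
   = (2.478 kJ/mol)(-0.9202) = -2.28 kJ/mol
ΔG < 0, so the forward reaction is spontaneous (proceeds forward).

ΔG = -2.28 kJ/mol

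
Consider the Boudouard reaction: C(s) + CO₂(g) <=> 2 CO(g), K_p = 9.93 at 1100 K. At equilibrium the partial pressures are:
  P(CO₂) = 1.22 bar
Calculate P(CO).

P(CO) = 3.48 bar

(C is a pure solid — omitted from K_p.)
At equilibrium, K_p = P(CO)² / P(CO₂) = 9.93.
(P(CO))² / (1.22) = 9.93
P(CO)² = 12.1 ⇒ P(CO) = 3.48 bar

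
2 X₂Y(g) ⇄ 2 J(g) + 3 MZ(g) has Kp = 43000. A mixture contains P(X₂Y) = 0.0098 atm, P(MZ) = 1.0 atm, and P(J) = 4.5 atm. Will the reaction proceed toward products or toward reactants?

toward reactants

Qp = P(J)²·P(MZ)³ / P(X₂Y)² = (4.5)²·(1.0)³ / (0.0098)² = 2.1e5
Qp = 2.1e5 > Kp = 43000, so the reverse reaction proceeds.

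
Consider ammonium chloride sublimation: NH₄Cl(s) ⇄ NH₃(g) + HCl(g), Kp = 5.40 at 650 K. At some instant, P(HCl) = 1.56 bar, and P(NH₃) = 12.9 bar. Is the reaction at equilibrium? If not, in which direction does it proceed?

toward reactants

(NH₄Cl is a pure solid — omitted from Qp.)
Qp = P(NH₃)·P(HCl) = (12.9)·(1.56) = 20.1
Qp = 20.1 > Kp = 5.40, so the reverse reaction proceeds.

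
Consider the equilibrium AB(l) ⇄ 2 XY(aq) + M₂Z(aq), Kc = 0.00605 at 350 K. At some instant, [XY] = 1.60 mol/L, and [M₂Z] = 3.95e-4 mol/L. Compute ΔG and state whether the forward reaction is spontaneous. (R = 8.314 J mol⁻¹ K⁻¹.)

ΔG = -5.21 kJ/mol; the forward reaction is spontaneous

(AB is a pure liquid — omitted from Qc.)
Qc = [XY]²·[M₂Z] = (1.60)²·(3.95e-4) = 0.00101
ΔG = RT ln(Qc/Kc) = (8.314 J mol⁻¹ K⁻¹)(350 K) × ln(0.00101/0.00605)
   = (2.910 kJ/mol)(-1.790) = -5.21 kJ/mol
ΔG < 0, so the forward reaction is spontaneous (proceeds forward).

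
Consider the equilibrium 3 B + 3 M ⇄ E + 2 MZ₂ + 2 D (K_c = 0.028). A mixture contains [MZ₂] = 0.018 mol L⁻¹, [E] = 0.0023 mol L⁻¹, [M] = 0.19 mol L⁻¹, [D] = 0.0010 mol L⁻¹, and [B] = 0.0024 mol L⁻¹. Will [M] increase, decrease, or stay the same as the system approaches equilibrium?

Q_c = [E]·[MZ₂]²·[D]² / ([B]³·[M]³) = (0.0023)·(0.018)²·(0.0010)² / ((0.0024)³·(0.19)³) = 0.0079
Q_c = 0.0079 < K_c = 0.028: net forward reaction.
M is a reactant, so it decreases.

decrease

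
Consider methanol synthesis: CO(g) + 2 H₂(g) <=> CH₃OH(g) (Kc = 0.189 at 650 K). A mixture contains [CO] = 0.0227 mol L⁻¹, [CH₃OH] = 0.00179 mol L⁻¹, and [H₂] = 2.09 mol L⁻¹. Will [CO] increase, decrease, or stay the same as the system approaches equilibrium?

Qc = [CH₃OH] / ([CO]·[H₂]²) = (0.00179) / ((0.0227)·(2.09)²) = 0.0181
Qc = 0.0181 < Kc = 0.189: net forward reaction.
CO is a reactant, so it decreases.

decrease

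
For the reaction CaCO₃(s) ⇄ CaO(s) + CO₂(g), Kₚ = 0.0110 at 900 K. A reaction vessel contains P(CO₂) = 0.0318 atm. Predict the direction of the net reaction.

in the reverse direction

(CaCO₃, CaO are pure solids — omitted from Qₚ.)
Qₚ = P(CO₂) = 0.0318
Qₚ = 0.0318 > Kₚ = 0.0110, so the reverse reaction proceeds.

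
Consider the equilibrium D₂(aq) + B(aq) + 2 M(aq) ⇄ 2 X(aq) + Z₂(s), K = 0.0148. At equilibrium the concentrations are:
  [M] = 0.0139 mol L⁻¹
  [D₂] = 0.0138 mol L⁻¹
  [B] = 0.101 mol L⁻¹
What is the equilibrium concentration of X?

(Z₂ is a pure solid — omitted from K.)
At equilibrium, K = [X]² / ([D₂]·[B]·[M]²) = 0.0148.
([X])² / ((0.0138)·(0.101)·(0.0139)²) = 0.0148
[X]² = 3.99×10⁻⁹ ⇒ [X] = 6.31×10⁻⁵ mol L⁻¹

[X] = 6.31×10⁻⁵ mol L⁻¹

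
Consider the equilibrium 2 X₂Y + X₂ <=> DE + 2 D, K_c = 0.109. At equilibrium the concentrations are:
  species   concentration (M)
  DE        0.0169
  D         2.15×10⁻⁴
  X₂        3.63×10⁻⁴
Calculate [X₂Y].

At equilibrium, K_c = [DE]·[D]² / ([X₂Y]²·[X₂]) = 0.109.
(0.0169)·(2.15×10⁻⁴)² / (([X₂Y])²·(3.63×10⁻⁴)) = 0.109
[X₂Y]² = 1.97×10⁻⁵ ⇒ [X₂Y] = 0.00444 M

[X₂Y] = 0.00444 M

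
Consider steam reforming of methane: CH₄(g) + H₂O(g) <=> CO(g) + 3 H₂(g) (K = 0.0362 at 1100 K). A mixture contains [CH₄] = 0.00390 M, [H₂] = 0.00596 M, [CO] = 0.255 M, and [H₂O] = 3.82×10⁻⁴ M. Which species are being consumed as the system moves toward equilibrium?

Q = [CO]·[H₂]³ / ([CH₄]·[H₂O]) = (0.255)·(0.00596)³ / ((0.00390)·(3.82×10⁻⁴)) = 0.0362
Q = 0.0362 = K; the system is at equilibrium.

none (at equilibrium)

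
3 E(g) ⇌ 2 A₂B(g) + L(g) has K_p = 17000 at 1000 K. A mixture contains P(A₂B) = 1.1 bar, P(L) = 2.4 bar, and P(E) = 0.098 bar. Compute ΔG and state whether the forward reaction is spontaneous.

ΔG = -14.2 kJ/mol; the forward reaction is spontaneous

Q_p = P(A₂B)²·P(L) / P(E)³ = (1.1)²·(2.4) / (0.098)³ = 3090
ΔG = RT ln(Q_p/K_p) = (8.314 J mol⁻¹ K⁻¹)(1000 K) × ln(3090/17000)
   = (8.314 kJ/mol)(-1.705) = -14.2 kJ/mol
ΔG < 0, so the forward reaction is spontaneous (proceeds forward).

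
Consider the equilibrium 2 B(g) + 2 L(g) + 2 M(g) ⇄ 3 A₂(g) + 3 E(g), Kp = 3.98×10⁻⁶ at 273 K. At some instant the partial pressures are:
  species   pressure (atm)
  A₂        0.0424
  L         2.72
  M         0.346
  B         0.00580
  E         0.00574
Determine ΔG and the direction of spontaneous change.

ΔG = -4.78 kJ/mol; the forward reaction is spontaneous

Qp = P(A₂)³·P(E)³ / (P(B)²·P(L)²·P(M)²) = (0.0424)³·(0.00574)³ / ((0.00580)²·(2.72)²·(0.346)²) = 4.84×10⁻⁷
ΔG = RT ln(Qp/Kp) = (8.314 J mol⁻¹ K⁻¹)(273 K) × ln(4.84×10⁻⁷/3.98×10⁻⁶)
   = (2.270 kJ/mol)(-2.107) = -4.78 kJ/mol
ΔG < 0, so the forward reaction is spontaneous (proceeds forward).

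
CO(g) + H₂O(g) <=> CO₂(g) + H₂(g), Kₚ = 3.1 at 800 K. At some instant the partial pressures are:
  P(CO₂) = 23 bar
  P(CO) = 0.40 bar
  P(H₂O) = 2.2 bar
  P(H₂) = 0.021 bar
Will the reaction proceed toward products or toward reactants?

Qₚ = P(CO₂)·P(H₂) / (P(CO)·P(H₂O)) = (23)·(0.021) / ((0.40)·(2.2)) = 0.55
Qₚ = 0.55 < Kₚ = 3.1, so the forward reaction proceeds.

to the right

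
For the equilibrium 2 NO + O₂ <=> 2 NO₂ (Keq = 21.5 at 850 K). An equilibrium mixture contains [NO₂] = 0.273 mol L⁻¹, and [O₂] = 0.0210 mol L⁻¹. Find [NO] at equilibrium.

At equilibrium, Keq = [NO₂]² / ([NO]²·[O₂]) = 21.5.
(0.273)² / (([NO])²·(0.0210)) = 21.5
[NO]² = 0.165 ⇒ [NO] = 0.406 mol L⁻¹

[NO] = 0.406 mol L⁻¹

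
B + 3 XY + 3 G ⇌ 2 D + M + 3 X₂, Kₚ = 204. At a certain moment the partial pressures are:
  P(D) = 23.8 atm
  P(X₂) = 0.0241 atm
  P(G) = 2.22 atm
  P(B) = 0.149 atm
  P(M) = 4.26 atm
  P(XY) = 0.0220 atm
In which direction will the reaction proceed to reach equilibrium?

toward reactants

Qₚ = P(D)²·P(M)·P(X₂)³ / (P(B)·P(XY)³·P(G)³) = (23.8)²·(4.26)·(0.0241)³ / ((0.149)·(0.0220)³·(2.22)³) = 1950
Qₚ = 1950 > Kₚ = 204, so the reverse reaction proceeds.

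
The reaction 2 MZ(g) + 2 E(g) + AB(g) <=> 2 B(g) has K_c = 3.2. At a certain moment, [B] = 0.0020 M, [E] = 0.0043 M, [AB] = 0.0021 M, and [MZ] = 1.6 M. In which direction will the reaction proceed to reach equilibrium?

to the left

Q_c = [B]² / ([MZ]²·[E]²·[AB]) = (0.0020)² / ((1.6)²·(0.0043)²·(0.0021)) = 40
Q_c = 40 > K_c = 3.2, so the reverse reaction proceeds.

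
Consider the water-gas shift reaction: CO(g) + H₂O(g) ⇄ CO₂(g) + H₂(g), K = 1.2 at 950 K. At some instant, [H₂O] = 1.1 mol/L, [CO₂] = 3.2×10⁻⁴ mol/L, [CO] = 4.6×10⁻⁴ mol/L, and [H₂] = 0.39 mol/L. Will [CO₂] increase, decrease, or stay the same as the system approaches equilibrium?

Q = [CO₂]·[H₂] / ([CO]·[H₂O]) = (3.2×10⁻⁴)·(0.39) / ((4.6×10⁻⁴)·(1.1)) = 0.25
Q = 0.25 < K = 1.2: net forward reaction.
CO₂ is a product, so it increases.

increase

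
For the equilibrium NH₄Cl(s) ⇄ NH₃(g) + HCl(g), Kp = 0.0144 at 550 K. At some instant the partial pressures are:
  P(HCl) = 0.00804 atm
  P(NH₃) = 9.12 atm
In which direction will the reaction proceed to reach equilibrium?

(NH₄Cl is a pure solid — omitted from Qp.)
Qp = P(NH₃)·P(HCl) = (9.12)·(0.00804) = 0.0733
Qp = 0.0733 > Kp = 0.0144, so the reverse reaction proceeds.

to the left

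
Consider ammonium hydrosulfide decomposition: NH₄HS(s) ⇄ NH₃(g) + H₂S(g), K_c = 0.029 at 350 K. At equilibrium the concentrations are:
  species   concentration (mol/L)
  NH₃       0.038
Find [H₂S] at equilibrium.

[H₂S] = 0.76 mol/L

(NH₄HS is a pure solid — omitted from K_c.)
At equilibrium, K_c = [NH₃]·[H₂S] = 0.029.
(0.038)·([H₂S]) = 0.029
[H₂S] = 0.763 = 0.76 mol/L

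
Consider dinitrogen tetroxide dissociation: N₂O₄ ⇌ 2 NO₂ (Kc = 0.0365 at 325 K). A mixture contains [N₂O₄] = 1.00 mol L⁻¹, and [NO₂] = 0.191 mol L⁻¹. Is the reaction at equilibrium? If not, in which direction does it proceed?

no net change (already at equilibrium)

Qc = [NO₂]² / [N₂O₄] = (0.191)² / (1.00) = 0.0365
Qc = 0.0365 = Kc, so the system is already at equilibrium.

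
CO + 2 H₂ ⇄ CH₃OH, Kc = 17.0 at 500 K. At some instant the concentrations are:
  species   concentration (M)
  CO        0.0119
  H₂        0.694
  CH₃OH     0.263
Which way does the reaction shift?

Qc = [CH₃OH] / ([CO]·[H₂]²) = (0.263) / ((0.0119)·(0.694)²) = 45.9
Qc = 45.9 > Kc = 17.0, so the reverse reaction proceeds.

toward reactants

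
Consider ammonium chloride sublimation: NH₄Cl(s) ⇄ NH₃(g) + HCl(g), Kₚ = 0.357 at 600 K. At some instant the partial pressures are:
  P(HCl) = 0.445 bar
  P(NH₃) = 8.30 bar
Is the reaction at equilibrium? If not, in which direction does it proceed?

(NH₄Cl is a pure solid — omitted from Qₚ.)
Qₚ = P(NH₃)·P(HCl) = (8.30)·(0.445) = 3.69
Qₚ = 3.69 > Kₚ = 0.357, so the reverse reaction proceeds.

to the left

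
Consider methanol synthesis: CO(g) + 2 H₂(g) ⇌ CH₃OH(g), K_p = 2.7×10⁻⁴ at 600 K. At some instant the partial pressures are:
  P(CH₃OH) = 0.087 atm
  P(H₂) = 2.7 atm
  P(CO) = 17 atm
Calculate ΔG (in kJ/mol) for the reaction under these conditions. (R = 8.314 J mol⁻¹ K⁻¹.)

Q_p = P(CH₃OH) / (P(CO)·P(H₂)²) = (0.087) / ((17)·(2.7)²) = 7.02×10⁻⁴
ΔG = RT ln(Q_p/K_p) = (8.314 J mol⁻¹ K⁻¹)(600 K) × ln(7.02×10⁻⁴/2.7×10⁻⁴)
   = (4.988 kJ/mol)(0.9555) = 4.77 kJ/mol
ΔG > 0, so the forward reaction is non-spontaneous (proceeds in reverse).

ΔG = 4.77 kJ/mol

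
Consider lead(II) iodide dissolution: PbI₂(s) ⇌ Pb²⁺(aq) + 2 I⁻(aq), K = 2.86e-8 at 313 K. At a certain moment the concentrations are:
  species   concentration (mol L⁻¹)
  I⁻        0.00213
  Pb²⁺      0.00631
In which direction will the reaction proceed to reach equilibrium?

(PbI₂ is a pure solid — omitted from Q.)
Q = [Pb²⁺]·[I⁻]² = (0.00631)·(0.00213)² = 2.86e-8
Q = 2.86e-8 = K, so the system is already at equilibrium.

neither direction; the system is at equilibrium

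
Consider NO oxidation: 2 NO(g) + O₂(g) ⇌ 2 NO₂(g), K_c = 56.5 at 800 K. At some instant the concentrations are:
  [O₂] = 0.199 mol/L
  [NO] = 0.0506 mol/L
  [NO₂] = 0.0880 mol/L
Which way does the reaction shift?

in the forward direction

Q_c = [NO₂]² / ([NO]²·[O₂]) = (0.0880)² / ((0.0506)²·(0.199)) = 15.2
Q_c = 15.2 < K_c = 56.5, so the forward reaction proceeds.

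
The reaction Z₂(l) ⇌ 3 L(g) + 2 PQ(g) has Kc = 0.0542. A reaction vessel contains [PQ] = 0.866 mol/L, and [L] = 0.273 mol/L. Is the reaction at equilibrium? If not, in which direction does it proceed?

to the right

(Z₂ is a pure liquid — omitted from Qc.)
Qc = [L]³·[PQ]² = (0.273)³·(0.866)² = 0.0153
Qc = 0.0153 < Kc = 0.0542, so the forward reaction proceeds.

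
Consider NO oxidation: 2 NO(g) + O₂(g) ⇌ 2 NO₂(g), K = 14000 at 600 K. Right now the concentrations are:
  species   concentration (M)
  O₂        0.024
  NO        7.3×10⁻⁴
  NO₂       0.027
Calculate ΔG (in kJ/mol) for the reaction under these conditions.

Q = [NO₂]² / ([NO]²·[O₂]) = (0.027)² / ((7.3×10⁻⁴)²·(0.024)) = 57000
ΔG = RT ln(Q/K) = (8.314 J mol⁻¹ K⁻¹)(600 K) × ln(57000/14000)
   = (4.988 kJ/mol)(1.404) = 7.00 kJ/mol
ΔG > 0, so the forward reaction is non-spontaneous (proceeds in reverse).

ΔG = 7.00 kJ/mol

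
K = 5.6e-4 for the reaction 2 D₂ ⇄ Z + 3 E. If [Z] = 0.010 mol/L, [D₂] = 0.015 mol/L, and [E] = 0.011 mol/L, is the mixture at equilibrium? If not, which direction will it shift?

no; Q < K, reaction proceeds forward

Q = [Z]·[E]³ / [D₂]² = (0.010)·(0.011)³ / (0.015)² = 5.9e-5
Q = 5.9e-5 < K = 5.6e-4: net forward reaction.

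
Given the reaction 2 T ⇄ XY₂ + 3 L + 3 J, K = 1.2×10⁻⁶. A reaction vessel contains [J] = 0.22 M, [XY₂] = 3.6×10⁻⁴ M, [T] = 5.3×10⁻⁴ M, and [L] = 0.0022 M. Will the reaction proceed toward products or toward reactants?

Q = [XY₂]·[L]³·[J]³ / [T]² = (3.6×10⁻⁴)·(0.0022)³·(0.22)³ / (5.3×10⁻⁴)² = 1.5×10⁻⁷
Q = 1.5×10⁻⁷ < K = 1.2×10⁻⁶, so the forward reaction proceeds.

forward (toward products)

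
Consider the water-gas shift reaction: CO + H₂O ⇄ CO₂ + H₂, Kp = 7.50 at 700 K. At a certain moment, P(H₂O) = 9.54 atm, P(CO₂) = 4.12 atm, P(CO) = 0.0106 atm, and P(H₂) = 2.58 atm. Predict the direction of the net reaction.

Qp = P(CO₂)·P(H₂) / (P(CO)·P(H₂O)) = (4.12)·(2.58) / ((0.0106)·(9.54)) = 105
Qp = 105 > Kp = 7.50, so the reverse reaction proceeds.

in the reverse direction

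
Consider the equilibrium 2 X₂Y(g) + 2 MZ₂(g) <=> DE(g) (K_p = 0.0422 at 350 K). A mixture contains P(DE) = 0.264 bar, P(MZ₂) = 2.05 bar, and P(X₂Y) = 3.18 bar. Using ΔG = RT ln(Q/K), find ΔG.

ΔG = -5.58 kJ/mol

Q_p = P(DE) / (P(X₂Y)²·P(MZ₂)²) = (0.264) / ((3.18)²·(2.05)²) = 0.00621
ΔG = RT ln(Q_p/K_p) = (8.314 J mol⁻¹ K⁻¹)(350 K) × ln(0.00621/0.0422)
   = (2.910 kJ/mol)(-1.916) = -5.58 kJ/mol
ΔG < 0, so the forward reaction is spontaneous (proceeds forward).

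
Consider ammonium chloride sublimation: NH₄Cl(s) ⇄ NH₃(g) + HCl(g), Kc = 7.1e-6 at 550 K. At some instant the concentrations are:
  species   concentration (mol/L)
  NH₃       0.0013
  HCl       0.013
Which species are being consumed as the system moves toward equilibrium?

(NH₄Cl is a pure solid — omitted from Qc.)
Qc = [NH₃]·[HCl] = (0.0013)·(0.013) = 1.7e-5
Qc = 1.7e-5 > Kc = 7.1e-6: net reverse reaction.

NH₃, HCl (products)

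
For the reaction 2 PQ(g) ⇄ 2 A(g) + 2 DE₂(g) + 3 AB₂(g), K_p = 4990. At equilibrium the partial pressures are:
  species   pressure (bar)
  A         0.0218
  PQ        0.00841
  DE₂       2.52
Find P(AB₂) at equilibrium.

At equilibrium, K_p = P(A)²·P(DE₂)²·P(AB₂)³ / P(PQ)² = 4990.
(0.0218)²·(2.52)²·(P(AB₂))³ / (0.00841)² = 4990
P(AB₂)³ = 117 ⇒ P(AB₂) = 4.89 bar

P(AB₂) = 4.89 bar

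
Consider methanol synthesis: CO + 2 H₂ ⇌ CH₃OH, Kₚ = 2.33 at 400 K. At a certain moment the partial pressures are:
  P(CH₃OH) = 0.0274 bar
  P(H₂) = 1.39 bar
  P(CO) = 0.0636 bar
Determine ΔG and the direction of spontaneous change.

ΔG = -7.80 kJ/mol; the forward reaction is spontaneous

Qₚ = P(CH₃OH) / (P(CO)·P(H₂)²) = (0.0274) / ((0.0636)·(1.39)²) = 0.223
ΔG = RT ln(Qₚ/Kₚ) = (8.314 J mol⁻¹ K⁻¹)(400 K) × ln(0.223/2.33)
   = (3.326 kJ/mol)(-2.346) = -7.80 kJ/mol
ΔG < 0, so the forward reaction is spontaneous (proceeds forward).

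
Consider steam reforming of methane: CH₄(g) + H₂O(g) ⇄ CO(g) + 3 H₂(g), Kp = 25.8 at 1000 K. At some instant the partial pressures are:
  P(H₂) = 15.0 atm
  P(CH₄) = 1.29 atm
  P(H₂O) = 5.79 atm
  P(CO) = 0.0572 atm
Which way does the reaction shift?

Qp = P(CO)·P(H₂)³ / (P(CH₄)·P(H₂O)) = (0.0572)·(15.0)³ / ((1.29)·(5.79)) = 25.8
Qp = 25.8 = Kp, so the system is already at equilibrium.

neither direction; the system is at equilibrium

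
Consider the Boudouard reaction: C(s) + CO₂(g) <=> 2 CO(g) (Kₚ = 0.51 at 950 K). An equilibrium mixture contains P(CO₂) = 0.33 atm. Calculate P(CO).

(C is a pure solid — omitted from Kₚ.)
At equilibrium, Kₚ = P(CO)² / P(CO₂) = 0.51.
(P(CO))² / (0.33) = 0.51
P(CO)² = 0.168 ⇒ P(CO) = 0.41 atm

P(CO) = 0.41 atm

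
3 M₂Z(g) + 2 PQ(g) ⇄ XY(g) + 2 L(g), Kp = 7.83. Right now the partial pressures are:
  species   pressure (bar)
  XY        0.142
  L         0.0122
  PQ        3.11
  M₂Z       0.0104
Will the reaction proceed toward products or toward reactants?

Qp = P(XY)·P(L)² / (P(M₂Z)³·P(PQ)²) = (0.142)·(0.0122)² / ((0.0104)³·(3.11)²) = 1.94
Qp = 1.94 < Kp = 7.83, so the forward reaction proceeds.

to the right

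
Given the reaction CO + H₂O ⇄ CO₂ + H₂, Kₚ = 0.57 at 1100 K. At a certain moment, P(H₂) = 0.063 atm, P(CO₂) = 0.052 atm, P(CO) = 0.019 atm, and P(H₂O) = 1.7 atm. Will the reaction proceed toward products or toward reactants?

forward (toward products)

Qₚ = P(CO₂)·P(H₂) / (P(CO)·P(H₂O)) = (0.052)·(0.063) / ((0.019)·(1.7)) = 0.10
Qₚ = 0.10 < Kₚ = 0.57, so the forward reaction proceeds.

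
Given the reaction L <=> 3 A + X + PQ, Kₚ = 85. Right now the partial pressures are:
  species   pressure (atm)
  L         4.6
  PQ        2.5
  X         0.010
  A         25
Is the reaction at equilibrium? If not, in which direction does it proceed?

Qₚ = P(A)³·P(X)·P(PQ) / P(L) = (25)³·(0.010)·(2.5) / (4.6) = 85
Qₚ = 85 = Kₚ, so the system is already at equilibrium.

no net change (already at equilibrium)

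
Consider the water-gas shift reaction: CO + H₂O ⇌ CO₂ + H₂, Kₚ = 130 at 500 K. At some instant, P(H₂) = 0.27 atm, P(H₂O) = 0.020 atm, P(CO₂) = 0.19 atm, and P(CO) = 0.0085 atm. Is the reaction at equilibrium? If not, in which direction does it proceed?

in the reverse direction

Qₚ = P(CO₂)·P(H₂) / (P(CO)·P(H₂O)) = (0.19)·(0.27) / ((0.0085)·(0.020)) = 300
Qₚ = 300 > Kₚ = 130, so the reverse reaction proceeds.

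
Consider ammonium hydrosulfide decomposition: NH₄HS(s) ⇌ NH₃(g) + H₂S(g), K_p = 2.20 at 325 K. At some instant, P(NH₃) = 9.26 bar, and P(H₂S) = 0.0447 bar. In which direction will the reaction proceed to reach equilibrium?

to the right

(NH₄HS is a pure solid — omitted from Q_p.)
Q_p = P(NH₃)·P(H₂S) = (9.26)·(0.0447) = 0.414
Q_p = 0.414 < K_p = 2.20, so the forward reaction proceeds.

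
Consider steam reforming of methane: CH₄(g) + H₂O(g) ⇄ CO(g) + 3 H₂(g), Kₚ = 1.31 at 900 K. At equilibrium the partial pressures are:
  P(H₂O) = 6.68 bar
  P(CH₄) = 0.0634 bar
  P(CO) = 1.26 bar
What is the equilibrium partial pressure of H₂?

At equilibrium, Kₚ = P(CO)·P(H₂)³ / (P(CH₄)·P(H₂O)) = 1.31.
(1.26)·(P(H₂))³ / ((0.0634)·(6.68)) = 1.31
P(H₂)³ = 0.440 ⇒ P(H₂) = 0.761 bar

P(H₂) = 0.761 bar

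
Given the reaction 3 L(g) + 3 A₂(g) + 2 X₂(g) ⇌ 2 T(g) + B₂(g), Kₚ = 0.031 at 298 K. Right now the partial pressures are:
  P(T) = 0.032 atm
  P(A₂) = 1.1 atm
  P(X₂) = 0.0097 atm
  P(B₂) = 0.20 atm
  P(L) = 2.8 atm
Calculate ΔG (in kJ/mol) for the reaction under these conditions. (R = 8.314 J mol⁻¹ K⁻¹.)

Qₚ = P(T)²·P(B₂) / (P(L)³·P(A₂)³·P(X₂)²) = (0.032)²·(0.20) / ((2.8)³·(1.1)³·(0.0097)²) = 0.0745
ΔG = RT ln(Qₚ/Kₚ) = (8.314 J mol⁻¹ K⁻¹)(298 K) × ln(0.0745/0.031)
   = (2.478 kJ/mol)(0.8768) = 2.17 kJ/mol
ΔG > 0, so the forward reaction is non-spontaneous (proceeds in reverse).

ΔG = 2.17 kJ/mol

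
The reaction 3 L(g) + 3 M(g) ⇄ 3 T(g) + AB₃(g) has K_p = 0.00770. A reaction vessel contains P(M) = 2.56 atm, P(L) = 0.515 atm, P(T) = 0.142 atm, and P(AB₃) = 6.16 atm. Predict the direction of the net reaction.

no net change (already at equilibrium)

Q_p = P(T)³·P(AB₃) / (P(L)³·P(M)³) = (0.142)³·(6.16) / ((0.515)³·(2.56)³) = 0.00770
Q_p = 0.00770 = K_p, so the system is already at equilibrium.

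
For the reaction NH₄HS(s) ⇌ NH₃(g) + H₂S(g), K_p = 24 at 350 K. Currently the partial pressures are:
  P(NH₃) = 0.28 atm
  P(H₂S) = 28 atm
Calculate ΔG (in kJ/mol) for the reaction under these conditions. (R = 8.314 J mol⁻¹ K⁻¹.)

ΔG = -3.26 kJ/mol

(NH₄HS is a pure solid — omitted from Q_p.)
Q_p = P(NH₃)·P(H₂S) = (0.28)·(28) = 7.84
ΔG = RT ln(Q_p/K_p) = (8.314 J mol⁻¹ K⁻¹)(350 K) × ln(7.84/24)
   = (2.910 kJ/mol)(-1.119) = -3.26 kJ/mol
ΔG < 0, so the forward reaction is spontaneous (proceeds forward).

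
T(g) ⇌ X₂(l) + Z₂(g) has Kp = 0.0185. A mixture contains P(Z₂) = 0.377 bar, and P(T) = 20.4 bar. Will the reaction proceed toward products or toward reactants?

at equilibrium

(X₂ is a pure liquid — omitted from Qp.)
Qp = P(Z₂) / P(T) = (0.377) / (20.4) = 0.0185
Qp = 0.0185 = Kp, so the system is already at equilibrium.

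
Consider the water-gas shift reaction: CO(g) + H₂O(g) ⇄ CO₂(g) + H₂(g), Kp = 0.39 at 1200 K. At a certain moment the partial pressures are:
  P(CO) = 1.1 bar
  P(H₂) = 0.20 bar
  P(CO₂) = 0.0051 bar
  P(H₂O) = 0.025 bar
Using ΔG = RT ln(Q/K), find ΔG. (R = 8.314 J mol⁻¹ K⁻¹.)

ΔG = -23.5 kJ/mol

Qp = P(CO₂)·P(H₂) / (P(CO)·P(H₂O)) = (0.0051)·(0.20) / ((1.1)·(0.025)) = 0.0371
ΔG = RT ln(Qp/Kp) = (8.314 J mol⁻¹ K⁻¹)(1200 K) × ln(0.0371/0.39)
   = (9.977 kJ/mol)(-2.353) = -23.5 kJ/mol
ΔG < 0, so the forward reaction is spontaneous (proceeds forward).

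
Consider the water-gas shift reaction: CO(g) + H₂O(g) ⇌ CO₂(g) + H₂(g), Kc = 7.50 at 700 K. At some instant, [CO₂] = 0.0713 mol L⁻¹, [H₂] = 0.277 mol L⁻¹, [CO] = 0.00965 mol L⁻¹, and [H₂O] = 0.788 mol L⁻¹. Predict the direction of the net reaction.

to the right

Qc = [CO₂]·[H₂] / ([CO]·[H₂O]) = (0.0713)·(0.277) / ((0.00965)·(0.788)) = 2.60
Qc = 2.60 < Kc = 7.50, so the forward reaction proceeds.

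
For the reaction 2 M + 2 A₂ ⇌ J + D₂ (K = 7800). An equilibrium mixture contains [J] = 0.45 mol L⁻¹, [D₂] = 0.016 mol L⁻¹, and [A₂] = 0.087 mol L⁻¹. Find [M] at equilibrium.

[M] = 0.011 mol L⁻¹

At equilibrium, K = [J]·[D₂] / ([M]²·[A₂]²) = 7800.
(0.45)·(0.016) / (([M])²·(0.087)²) = 7800
[M]² = 1.22×10⁻⁴ ⇒ [M] = 0.011 mol L⁻¹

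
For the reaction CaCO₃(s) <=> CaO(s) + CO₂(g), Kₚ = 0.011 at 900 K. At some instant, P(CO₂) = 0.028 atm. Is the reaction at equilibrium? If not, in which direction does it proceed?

reverse (toward reactants)

(CaCO₃, CaO are pure solids — omitted from Qₚ.)
Qₚ = P(CO₂) = 0.028
Qₚ = 0.028 > Kₚ = 0.011, so the reverse reaction proceeds.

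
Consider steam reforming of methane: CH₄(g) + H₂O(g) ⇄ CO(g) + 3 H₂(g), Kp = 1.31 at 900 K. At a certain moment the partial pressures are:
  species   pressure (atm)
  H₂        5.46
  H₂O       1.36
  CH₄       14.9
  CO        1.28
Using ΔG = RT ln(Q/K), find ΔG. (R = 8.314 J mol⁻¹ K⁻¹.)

Qp = P(CO)·P(H₂)³ / (P(CH₄)·P(H₂O)) = (1.28)·(5.46)³ / ((14.9)·(1.36)) = 10.3
ΔG = RT ln(Qp/Kp) = (8.314 J mol⁻¹ K⁻¹)(900 K) × ln(10.3/1.31)
   = (7.483 kJ/mol)(2.062) = 15.4 kJ/mol
ΔG > 0, so the forward reaction is non-spontaneous (proceeds in reverse).

ΔG = 15.4 kJ/mol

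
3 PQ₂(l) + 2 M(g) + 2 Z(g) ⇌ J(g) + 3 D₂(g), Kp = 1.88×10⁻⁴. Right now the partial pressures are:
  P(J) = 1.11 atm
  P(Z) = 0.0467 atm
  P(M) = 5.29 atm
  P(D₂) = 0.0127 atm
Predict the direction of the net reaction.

(PQ₂ is a pure liquid — omitted from Qp.)
Qp = P(J)·P(D₂)³ / (P(M)²·P(Z)²) = (1.11)·(0.0127)³ / ((5.29)²·(0.0467)²) = 3.73×10⁻⁵
Qp = 3.73×10⁻⁵ < Kp = 1.88×10⁻⁴, so the forward reaction proceeds.

toward products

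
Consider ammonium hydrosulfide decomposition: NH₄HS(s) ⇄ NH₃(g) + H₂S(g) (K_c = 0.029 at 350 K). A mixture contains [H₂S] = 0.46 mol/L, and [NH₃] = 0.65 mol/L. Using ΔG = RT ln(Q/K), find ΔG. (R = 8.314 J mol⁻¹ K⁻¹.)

(NH₄HS is a pure solid — omitted from Q_c.)
Q_c = [NH₃]·[H₂S] = (0.65)·(0.46) = 0.299
ΔG = RT ln(Q_c/K_c) = (8.314 J mol⁻¹ K⁻¹)(350 K) × ln(0.299/0.029)
   = (2.910 kJ/mol)(2.333) = 6.79 kJ/mol
ΔG > 0, so the forward reaction is non-spontaneous (proceeds in reverse).

ΔG = 6.79 kJ/mol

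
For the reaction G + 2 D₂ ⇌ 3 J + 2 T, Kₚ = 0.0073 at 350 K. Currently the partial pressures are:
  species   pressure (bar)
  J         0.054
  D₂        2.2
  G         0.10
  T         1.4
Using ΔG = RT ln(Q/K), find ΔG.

Qₚ = P(J)³·P(T)² / (P(G)·P(D₂)²) = (0.054)³·(1.4)² / ((0.10)·(2.2)²) = 6.38×10⁻⁴
ΔG = RT ln(Qₚ/Kₚ) = (8.314 J mol⁻¹ K⁻¹)(350 K) × ln(6.38×10⁻⁴/0.0073)
   = (2.910 kJ/mol)(-2.437) = -7.09 kJ/mol
ΔG < 0, so the forward reaction is spontaneous (proceeds forward).

ΔG = -7.09 kJ/mol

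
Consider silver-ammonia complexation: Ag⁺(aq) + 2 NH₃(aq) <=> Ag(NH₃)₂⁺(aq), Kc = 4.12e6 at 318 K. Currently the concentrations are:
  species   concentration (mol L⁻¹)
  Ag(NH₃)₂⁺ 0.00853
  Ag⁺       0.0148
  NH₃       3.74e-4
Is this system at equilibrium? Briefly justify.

yes, at equilibrium

Qc = [Ag(NH₃)₂⁺] / ([Ag⁺]·[NH₃]²) = (0.00853) / ((0.0148)·(3.74e-4)²) = 4.12e6
Qc = 4.12e6 = Kc; the system is at equilibrium.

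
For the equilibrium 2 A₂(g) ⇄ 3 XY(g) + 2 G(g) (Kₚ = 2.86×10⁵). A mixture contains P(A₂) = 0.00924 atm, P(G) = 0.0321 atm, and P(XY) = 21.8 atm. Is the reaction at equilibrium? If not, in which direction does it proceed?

toward products

Qₚ = P(XY)³·P(G)² / P(A₂)² = (21.8)³·(0.0321)² / (0.00924)² = 1.25×10⁵
Qₚ = 1.25×10⁵ < Kₚ = 2.86×10⁵, so the forward reaction proceeds.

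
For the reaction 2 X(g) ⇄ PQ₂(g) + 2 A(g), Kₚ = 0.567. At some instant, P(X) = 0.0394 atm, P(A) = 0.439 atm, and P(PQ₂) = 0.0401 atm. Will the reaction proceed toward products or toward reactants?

to the left

Qₚ = P(PQ₂)·P(A)² / P(X)² = (0.0401)·(0.439)² / (0.0394)² = 4.98
Qₚ = 4.98 > Kₚ = 0.567, so the reverse reaction proceeds.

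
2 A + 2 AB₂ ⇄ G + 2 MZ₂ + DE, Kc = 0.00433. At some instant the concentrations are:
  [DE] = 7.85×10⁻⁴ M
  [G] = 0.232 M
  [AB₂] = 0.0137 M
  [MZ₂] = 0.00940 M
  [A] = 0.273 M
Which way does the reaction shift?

forward (toward products)

Qc = [G]·[MZ₂]²·[DE] / ([A]²·[AB₂]²) = (0.232)·(0.00940)²·(7.85×10⁻⁴) / ((0.273)²·(0.0137)²) = 0.00115
Qc = 0.00115 < Kc = 0.00433, so the forward reaction proceeds.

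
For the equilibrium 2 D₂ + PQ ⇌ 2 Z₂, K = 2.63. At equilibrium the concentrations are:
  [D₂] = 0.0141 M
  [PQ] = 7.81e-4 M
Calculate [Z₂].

At equilibrium, K = [Z₂]² / ([D₂]²·[PQ]) = 2.63.
([Z₂])² / ((0.0141)²·(7.81e-4)) = 2.63
[Z₂]² = 4.08e-7 ⇒ [Z₂] = 6.39e-4 M

[Z₂] = 6.39e-4 M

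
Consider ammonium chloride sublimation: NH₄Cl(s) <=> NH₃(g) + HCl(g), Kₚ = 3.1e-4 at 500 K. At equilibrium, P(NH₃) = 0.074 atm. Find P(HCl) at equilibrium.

P(HCl) = 0.0042 atm

(NH₄Cl is a pure solid — omitted from Kₚ.)
At equilibrium, Kₚ = P(NH₃)·P(HCl) = 3.1e-4.
(0.074)·(P(HCl)) = 3.1e-4
P(HCl) = 0.00419 = 0.0042 atm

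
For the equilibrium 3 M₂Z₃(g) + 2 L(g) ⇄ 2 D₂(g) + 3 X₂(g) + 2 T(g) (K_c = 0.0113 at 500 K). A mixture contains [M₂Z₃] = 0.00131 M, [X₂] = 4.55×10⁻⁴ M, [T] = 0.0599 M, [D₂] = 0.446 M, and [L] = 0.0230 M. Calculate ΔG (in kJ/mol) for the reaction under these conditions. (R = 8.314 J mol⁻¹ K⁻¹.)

ΔG = 6.69 kJ/mol

Q_c = [D₂]²·[X₂]³·[T]² / ([M₂Z₃]³·[L]²) = (0.446)²·(4.55×10⁻⁴)³·(0.0599)² / ((0.00131)³·(0.0230)²) = 0.0565
ΔG = RT ln(Q_c/K_c) = (8.314 J mol⁻¹ K⁻¹)(500 K) × ln(0.0565/0.0113)
   = (4.157 kJ/mol)(1.609) = 6.69 kJ/mol
ΔG > 0, so the forward reaction is non-spontaneous (proceeds in reverse).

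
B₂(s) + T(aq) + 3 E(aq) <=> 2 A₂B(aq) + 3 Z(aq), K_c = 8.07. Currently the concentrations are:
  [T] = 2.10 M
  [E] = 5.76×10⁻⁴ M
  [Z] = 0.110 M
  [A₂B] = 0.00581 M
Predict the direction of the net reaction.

(B₂ is a pure solid — omitted from Q_c.)
Q_c = [A₂B]²·[Z]³ / ([T]·[E]³) = (0.00581)²·(0.110)³ / ((2.10)·(5.76×10⁻⁴)³) = 112
Q_c = 112 > K_c = 8.07, so the reverse reaction proceeds.

in the reverse direction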